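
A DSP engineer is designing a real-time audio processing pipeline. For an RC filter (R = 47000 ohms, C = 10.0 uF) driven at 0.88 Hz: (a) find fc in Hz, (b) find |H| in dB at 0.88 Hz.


Step 1 — cutoff frequency:
fc = 1 / (2*pi*R*C)
C = 10.0 uF = 1e-05 F
fc = 1 / (2*pi*47000*1e-05)
   = 0.338628 Hz

Step 2 — magnitude at f = 0.88 Hz:
|H(f)| = 1 / sqrt(1 + (f/fc)^2)
f/fc = 0.88 / 0.338628 = 2.598722
|H| = 1 / sqrt(1 + 6.753356) = 0.3591329
|H|_dB = 20*log10(0.3591329) = -8.89 dB

fc = 0.338628 Hz; |H(0.88 Hz)| = -8.89 dB


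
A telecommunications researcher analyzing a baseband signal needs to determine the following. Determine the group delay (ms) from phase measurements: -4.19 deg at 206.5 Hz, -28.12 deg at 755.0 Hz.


Group delay from phase difference:
tau = -d(phi)/d(omega)
d(phi) = -23.93 deg = -0.417657 rad
d(omega) = 2*pi*(755.0 - 206.5) = 3446.3271 rad/s
tau = -(-0.417657) / 3446.3271
    = 0.1212 ms

0.1212 ms


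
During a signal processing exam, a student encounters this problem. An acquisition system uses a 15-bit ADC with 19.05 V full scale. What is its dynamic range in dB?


Dynamic range from full-scale to LSB:
V_min = V_max / 2^bits = 19.05 / 2^15
DR = 20 * log10(V_max / V_min)
   = 20 * log10(2^15)
   = 20 * 15 * log10(2)
   = 90.31 dB

90.31 dB


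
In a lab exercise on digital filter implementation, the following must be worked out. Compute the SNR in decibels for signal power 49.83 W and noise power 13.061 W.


SNR in decibels:
SNR = 10 * log10(Ps / Pn)
    = 10 * log10(49.83 / 13.061)
    = 10 * log10(3.8152)
    = 10 * 0.5815
    = 5.82 dB

5.82 dB


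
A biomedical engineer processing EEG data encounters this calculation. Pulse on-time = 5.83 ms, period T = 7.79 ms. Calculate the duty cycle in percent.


Duty cycle as a percentage:
DC = (t_on / T) * 100
   = (5.83 / 7.79) * 100
   = 0.748395 * 100
   = 74.84 %

74.84 %


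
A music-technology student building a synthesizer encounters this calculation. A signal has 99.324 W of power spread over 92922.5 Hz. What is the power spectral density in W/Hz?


Power spectral density:
PSD = P / BW
    = 99.324 / 92922.5
    = 0.00106889 W/Hz

0.00106889 W/Hz


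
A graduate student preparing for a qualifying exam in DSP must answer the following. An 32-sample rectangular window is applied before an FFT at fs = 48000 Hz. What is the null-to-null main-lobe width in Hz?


Main lobe width for a rectangular window:
Width = 2 * fs / N
      = 2 * 48000 / 32
      = 96000 / 32
      = 3000.0 Hz

3000.0 Hz


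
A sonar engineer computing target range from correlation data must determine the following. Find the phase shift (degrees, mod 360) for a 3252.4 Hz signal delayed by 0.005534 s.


Phase shift from frequency and time delay:
phi = 360 * f * t_delay
    = 360 * 3252.4 * 0.005534
    = 6479.56 degrees
    mod 360 = 359.56 degrees

359.56 degrees


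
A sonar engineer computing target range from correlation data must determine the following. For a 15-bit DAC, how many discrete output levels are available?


Number of quantization levels = 2^N
= 2^15
= 32768

32768


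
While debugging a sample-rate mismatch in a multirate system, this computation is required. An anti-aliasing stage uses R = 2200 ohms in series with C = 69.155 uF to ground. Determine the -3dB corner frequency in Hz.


Cutoff frequency of a first-order RC filter:
fc = 1 / (2 * pi * R * C)
C = 69.155 uF = 6.9155e-05 F
fc = 1 / (2 * pi * 2200 * 6.9155e-05)
   = 1 / 0.95593009581961
   = 1.046102 Hz

1.046102 Hz


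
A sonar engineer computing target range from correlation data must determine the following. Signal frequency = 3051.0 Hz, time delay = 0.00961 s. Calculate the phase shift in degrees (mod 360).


Phase shift from frequency and time delay:
phi = 360 * f * t_delay
    = 360 * 3051.0 * 0.00961
    = 10555.24 degrees
    mod 360 = 115.24 degrees

115.24 degrees


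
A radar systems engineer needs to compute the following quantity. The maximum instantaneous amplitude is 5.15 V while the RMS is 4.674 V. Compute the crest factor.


Crest factor is the ratio of peak to RMS:
CF = V_peak / V_rms
   = 5.15 / 4.674
   = 1.1018

1.1018


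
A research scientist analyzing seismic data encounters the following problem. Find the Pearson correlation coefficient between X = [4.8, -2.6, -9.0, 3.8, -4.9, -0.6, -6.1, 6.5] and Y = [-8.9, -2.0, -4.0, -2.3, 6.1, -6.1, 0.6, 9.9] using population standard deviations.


Pearson correlation coefficient (population):
r = cov(X,Y) / (std(X) * std(Y))
Mean X = -1.0125, Mean Y = -0.8375
Cov(X,Y) = 2.177031
Std(X) = 5.254388, Std(Y) = 5.827508
r = 0.0711

0.0711


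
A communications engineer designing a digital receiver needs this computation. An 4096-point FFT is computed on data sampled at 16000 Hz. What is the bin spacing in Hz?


DFT frequency resolution:
df = fs / N
   = 16000 / 4096
   = 3.9062 Hz

3.9062 Hz


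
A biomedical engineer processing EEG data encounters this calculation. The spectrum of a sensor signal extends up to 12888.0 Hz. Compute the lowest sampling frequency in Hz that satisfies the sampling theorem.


The Nyquist rate is twice the maximum frequency component.
fs_min = 2 * fmax
      = 2 * 12888.0
      = 25776.0 Hz

25776.0


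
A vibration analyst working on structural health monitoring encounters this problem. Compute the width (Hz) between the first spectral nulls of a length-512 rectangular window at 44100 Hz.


Main lobe width for a rectangular window:
Width = 2 * fs / N
      = 2 * 44100 / 512
      = 88200 / 512
      = 172.266 Hz

172.266 Hz


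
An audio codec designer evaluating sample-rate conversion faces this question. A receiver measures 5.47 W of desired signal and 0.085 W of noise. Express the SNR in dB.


SNR in decibels:
SNR = 10 * log10(Ps / Pn)
    = 10 * log10(5.47 / 0.085)
    = 10 * log10(64.3529)
    = 10 * 1.8086
    = 18.09 dB

18.09 dB


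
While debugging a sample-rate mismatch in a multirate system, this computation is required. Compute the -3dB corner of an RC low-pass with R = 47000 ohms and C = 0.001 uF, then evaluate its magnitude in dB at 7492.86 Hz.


Step 1 — cutoff frequency:
fc = 1 / (2*pi*R*C)
C = 0.001 uF = 1e-09 F
fc = 1 / (2*pi*47000*1e-09)
   = 3386.275 Hz

Step 2 — magnitude at f = 7492.86 Hz:
|H(f)| = 1 / sqrt(1 + (f/fc)^2)
f/fc = 7492.86 / 3386.275 = 2.212715
|H| = 1 / sqrt(1 + 4.896108) = 0.4118293
|H|_dB = 20*log10(0.4118293) = -7.71 dB

fc = 3386.275 Hz; |H(7492.86 Hz)| = -7.71 dB


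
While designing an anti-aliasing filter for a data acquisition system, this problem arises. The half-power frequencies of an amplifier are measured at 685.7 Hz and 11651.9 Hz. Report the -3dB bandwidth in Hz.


Bandwidth is the difference of -3dB frequencies:
BW = f_high - f_low
   = 11651.9 - 685.7
   = 10966.2 Hz

10966.2 Hz


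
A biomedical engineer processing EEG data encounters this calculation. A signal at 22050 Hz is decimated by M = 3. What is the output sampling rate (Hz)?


Decimation reduces the sample rate:
fs_out = fs_in / M
       = 22050 / 3
       = 7350.0 Hz

7350.0 Hz


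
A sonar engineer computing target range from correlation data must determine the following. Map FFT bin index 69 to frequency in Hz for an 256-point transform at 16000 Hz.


Frequency of DFT bin k:
f_k = k * fs / N
    = 69 * 16000 / 256
    = 1104000 / 256
    = 4312.5 Hz

4312.5 Hz


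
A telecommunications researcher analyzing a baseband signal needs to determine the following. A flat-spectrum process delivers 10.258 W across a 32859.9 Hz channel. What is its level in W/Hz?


Power spectral density:
PSD = P / BW
    = 10.258 / 32859.9
    = 0.00031217 W/Hz

0.00031217 W/Hz


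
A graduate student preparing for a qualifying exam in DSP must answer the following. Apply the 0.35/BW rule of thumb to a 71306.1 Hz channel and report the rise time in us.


Rise time from bandwidth relationship:
tr = 0.35 / BW
   = 0.35 / 71306.1
   = 4.90841597e-06 s
   = 4.9084 us

4.9084 us


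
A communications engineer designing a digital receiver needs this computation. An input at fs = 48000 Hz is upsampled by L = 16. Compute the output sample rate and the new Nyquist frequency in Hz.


Step 1 — output sample rate after interpolation by L:
fs_out = L * fs_in = 16 * 48000 = 768000 Hz

Step 2 — Nyquist frequency of the output stream:
f_Nyq = fs_out / 2 = 768000 / 2 = 384000.0 Hz

fs_out = 768000 Hz; f_Nyquist = 384000.0 Hz


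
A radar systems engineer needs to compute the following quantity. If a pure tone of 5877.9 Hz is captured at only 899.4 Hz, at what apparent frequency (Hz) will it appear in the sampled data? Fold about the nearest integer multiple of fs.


Compute the nearest integer multiple of fs to the signal:
n = round(5877.9 / 899.4) = 7
f_alias = |5877.9 - 7 * 899.4|
        = |5877.9 - 6295.8|
        = 417.9 Hz

417.9


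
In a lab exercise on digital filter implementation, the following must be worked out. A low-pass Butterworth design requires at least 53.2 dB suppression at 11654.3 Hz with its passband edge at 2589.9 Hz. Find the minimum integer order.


Butterworth filter order formula:
n = log10(10^(A/10) - 1) / (2 * log10(f_stop/f_pass))
10^(53.2/10) - 1 = 208928.6131
f_stop/f_pass = 11654.3 / 2589.9 = 4.4999
n = 4.0722 -> ceil = 5

5


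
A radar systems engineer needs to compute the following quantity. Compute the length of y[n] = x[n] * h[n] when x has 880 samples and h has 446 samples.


Linear convolution output length:
L = N + M - 1
  = 880 + 446 - 1
  = 1325 samples

1325


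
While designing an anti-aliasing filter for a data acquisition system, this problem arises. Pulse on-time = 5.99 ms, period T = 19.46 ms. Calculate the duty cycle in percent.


Duty cycle as a percentage:
DC = (t_on / T) * 100
   = (5.99 / 19.46) * 100
   = 0.307811 * 100
   = 30.78 %

30.78 %


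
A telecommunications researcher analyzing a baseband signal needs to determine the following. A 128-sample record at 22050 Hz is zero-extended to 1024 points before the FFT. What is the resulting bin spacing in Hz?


Frequency resolution after zero-padding:
N_padded = 128 * 8 = 1024
df = fs / N_padded
   = 22050 / 1024
   = 21.5332 Hz

21.5332 Hz


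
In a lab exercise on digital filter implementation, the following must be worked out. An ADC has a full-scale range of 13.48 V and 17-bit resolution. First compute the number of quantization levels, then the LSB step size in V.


Step 1 — number of quantization levels:
L = 2^N = 2^17 = 131072

Step 2 — LSB step size:
delta = Vfs / L
      = 13.48 / 131072
      = 0.00010284 V

Levels = 131072; step size = 0.00010284 V


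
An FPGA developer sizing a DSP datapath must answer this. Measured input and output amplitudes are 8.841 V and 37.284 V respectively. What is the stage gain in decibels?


Voltage gain in dB:
G = 20 * log10(Vout / Vin)
  = 20 * log10(37.284 / 8.841)
  = 20 * log10(4.21717)
  = 20 * 0.625021
  = 12.5 dB

12.5 dB


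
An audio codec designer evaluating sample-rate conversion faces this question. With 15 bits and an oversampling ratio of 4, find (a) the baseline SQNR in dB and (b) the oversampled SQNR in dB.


Step 1 — baseline SQNR at Nyquist:
SQNR_base = 6.02*N + 1.76
          = 6.02*15 + 1.76
          = 92.06 dB

Step 2 — oversampling processing gain:
G = 10*log10(OSR) = 10*log10(4) = 6.02 dB

Step 3 — total:
SQNR_total = 92.06 + 6.02 = 98.08 dB

Base SQNR = 92.06 dB; oversampled SQNR = 98.08 dB


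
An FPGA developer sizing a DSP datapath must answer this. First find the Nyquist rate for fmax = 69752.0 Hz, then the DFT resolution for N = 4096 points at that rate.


Step 1 — Nyquist sampling rate:
fs = 2 * fmax = 2 * 69752.0 = 139504.0 Hz

Step 2 — DFT bin spacing:
df = fs / N = 139504.0 / 4096 = 34.0586 Hz

34.0586 Hz


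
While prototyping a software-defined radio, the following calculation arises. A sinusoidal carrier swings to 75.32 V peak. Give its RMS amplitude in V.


RMS voltage for a sinusoidal waveform:
V_rms = V_peak / sqrt(2)
      = 75.32 / 1.414214
      = 53.259 V

53.259 V


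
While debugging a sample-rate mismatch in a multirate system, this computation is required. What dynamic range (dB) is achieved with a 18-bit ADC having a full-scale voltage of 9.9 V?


Dynamic range from full-scale to LSB:
V_min = V_max / 2^bits = 9.9 / 2^18
DR = 20 * log10(V_max / V_min)
   = 20 * log10(2^18)
   = 20 * 18 * log10(2)
   = 108.37 dB

108.37 dB


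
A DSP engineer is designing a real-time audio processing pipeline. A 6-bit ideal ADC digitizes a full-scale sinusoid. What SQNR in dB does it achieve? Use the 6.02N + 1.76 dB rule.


Theoretical SNR for a full-scale sinusoid:
SNR = 6.02 * N + 1.76
    = 6.02 * 6 + 1.76
    = 36.12 + 1.76
    = 37.88 dB

37.88 dB


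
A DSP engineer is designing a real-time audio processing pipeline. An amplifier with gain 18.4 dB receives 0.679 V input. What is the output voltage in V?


Output voltage from dB gain:
V_out = V_in * 10^(gain_dB / 20)
      = 0.679 * 10^(18.4 / 20)
      = 0.679 * 8.317638
      = 5.6477 V

5.6477 V


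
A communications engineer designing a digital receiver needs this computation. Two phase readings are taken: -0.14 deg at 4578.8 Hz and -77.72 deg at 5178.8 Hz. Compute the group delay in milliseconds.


Group delay from phase difference:
tau = -d(phi)/d(omega)
d(phi) = -77.58 deg = -1.354026 rad
d(omega) = 2*pi*(5178.8 - 4578.8) = 3769.9112 rad/s
tau = -(-1.354026) / 3769.9112
    = 0.3592 ms

0.3592 ms


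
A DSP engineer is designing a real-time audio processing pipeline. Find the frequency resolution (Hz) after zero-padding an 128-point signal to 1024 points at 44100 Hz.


Frequency resolution after zero-padding:
N_padded = 128 * 8 = 1024
df = fs / N_padded
   = 44100 / 1024
   = 43.0664 Hz

43.0664 Hz


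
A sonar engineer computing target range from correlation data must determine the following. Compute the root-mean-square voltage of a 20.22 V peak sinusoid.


RMS voltage for a sinusoidal waveform:
V_rms = V_peak / sqrt(2)
      = 20.22 / 1.414214
      = 14.298 V

14.298 V


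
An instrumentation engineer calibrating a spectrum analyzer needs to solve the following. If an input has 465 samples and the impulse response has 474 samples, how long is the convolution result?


Linear convolution output length:
L = N + M - 1
  = 465 + 474 - 1
  = 938 samples

938


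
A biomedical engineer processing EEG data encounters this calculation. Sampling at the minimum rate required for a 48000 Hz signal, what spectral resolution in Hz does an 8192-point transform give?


Step 1 — Nyquist sampling rate:
fs = 2 * fmax = 2 * 48000 = 96000 Hz

Step 2 — DFT bin spacing:
df = fs / N = 96000 / 8192 = 11.7188 Hz

11.7188 Hz


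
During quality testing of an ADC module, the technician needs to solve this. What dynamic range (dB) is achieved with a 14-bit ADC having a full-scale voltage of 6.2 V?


Dynamic range from full-scale to LSB:
V_min = V_max / 2^bits = 6.2 / 2^14
DR = 20 * log10(V_max / V_min)
   = 20 * log10(2^14)
   = 20 * 14 * log10(2)
   = 84.29 dB

84.29 dB


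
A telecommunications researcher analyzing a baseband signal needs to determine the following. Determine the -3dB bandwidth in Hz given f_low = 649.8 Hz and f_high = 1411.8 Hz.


Bandwidth is the difference of -3dB frequencies:
BW = f_high - f_low
   = 1411.8 - 649.8
   = 762.0 Hz

762.0 Hz


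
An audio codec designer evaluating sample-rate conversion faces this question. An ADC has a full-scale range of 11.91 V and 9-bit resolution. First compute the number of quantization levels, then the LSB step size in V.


Step 1 — number of quantization levels:
L = 2^N = 2^9 = 512

Step 2 — LSB step size:
delta = Vfs / L
      = 11.91 / 512
      = 0.02326172 V

Levels = 512; step size = 0.02326172 V


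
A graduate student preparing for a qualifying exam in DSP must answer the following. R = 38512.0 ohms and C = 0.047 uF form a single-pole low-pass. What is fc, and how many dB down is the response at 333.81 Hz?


Step 1 — cutoff frequency:
fc = 1 / (2*pi*R*C)
C = 0.047 uF = 4.7e-08 F
fc = 1 / (2*pi*38512.0*4.7e-08)
   = 87.9278 Hz

Step 2 — magnitude at f = 333.81 Hz:
|H(f)| = 1 / sqrt(1 + (f/fc)^2)
f/fc = 333.81 / 87.9278 = 3.79641
|H| = 1 / sqrt(1 + 14.412729) = 0.2547183
|H|_dB = 20*log10(0.2547183) = -11.88 dB

fc = 87.9278 Hz; |H(333.81 Hz)| = -11.88 dB


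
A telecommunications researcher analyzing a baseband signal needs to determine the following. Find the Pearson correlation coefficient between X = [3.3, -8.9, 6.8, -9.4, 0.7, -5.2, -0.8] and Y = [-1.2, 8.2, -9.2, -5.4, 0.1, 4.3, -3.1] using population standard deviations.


Pearson correlation coefficient (population):
r = cov(X,Y) / (std(X) * std(Y))
Mean X = -1.9286, Mean Y = -0.9
Cov(X,Y) = -17.242857
Std(X) = 5.69253, Std(Y) = 5.410572
r = -0.5598

-0.5598


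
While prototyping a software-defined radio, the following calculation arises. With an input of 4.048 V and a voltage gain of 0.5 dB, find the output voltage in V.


Output voltage from dB gain:
V_out = V_in * 10^(gain_dB / 20)
      = 4.048 * 10^(0.5 / 20)
      = 4.048 * 1.059254
      = 4.2879 V

4.2879 V


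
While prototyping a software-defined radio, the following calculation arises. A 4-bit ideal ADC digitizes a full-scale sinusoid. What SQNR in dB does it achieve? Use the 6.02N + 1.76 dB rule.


Theoretical SNR for a full-scale sinusoid:
SNR = 6.02 * N + 1.76
    = 6.02 * 4 + 1.76
    = 24.08 + 1.76
    = 25.84 dB

25.84 dB


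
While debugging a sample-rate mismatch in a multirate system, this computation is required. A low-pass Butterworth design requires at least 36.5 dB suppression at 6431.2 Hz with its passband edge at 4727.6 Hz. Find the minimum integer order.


Butterworth filter order formula:
n = log10(10^(A/10) - 1) / (2 * log10(f_stop/f_pass))
10^(36.5/10) - 1 = 4465.8359
f_stop/f_pass = 6431.2 / 4727.6 = 1.3604
n = 13.6546 -> ceil = 14

14


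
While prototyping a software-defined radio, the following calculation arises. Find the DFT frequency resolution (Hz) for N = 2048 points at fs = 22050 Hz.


DFT frequency resolution:
df = fs / N
   = 22050 / 2048
   = 10.7666 Hz

10.7666 Hz


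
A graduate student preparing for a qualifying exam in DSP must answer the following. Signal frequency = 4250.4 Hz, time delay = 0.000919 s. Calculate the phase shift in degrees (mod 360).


Phase shift from frequency and time delay:
phi = 360 * f * t_delay
    = 360 * 4250.4 * 0.000919
    = 1406.2 degrees
    mod 360 = 326.2 degrees

326.2 degrees


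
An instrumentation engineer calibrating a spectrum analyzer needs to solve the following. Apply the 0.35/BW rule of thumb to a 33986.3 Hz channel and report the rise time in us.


Rise time from bandwidth relationship:
tr = 0.35 / BW
   = 0.35 / 33986.3
   = 1.029826724e-05 s
   = 10.2983 us

10.2983 us


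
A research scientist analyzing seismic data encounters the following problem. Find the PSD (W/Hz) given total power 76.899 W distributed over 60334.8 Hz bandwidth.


Power spectral density:
PSD = P / BW
    = 76.899 / 60334.8
    = 0.00127454 W/Hz

0.00127454 W/Hz


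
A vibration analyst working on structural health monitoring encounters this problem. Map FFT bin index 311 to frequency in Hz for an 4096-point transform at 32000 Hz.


Frequency of DFT bin k:
f_k = k * fs / N
    = 311 * 32000 / 4096
    = 9952000 / 4096
    = 2429.688 Hz

2429.688 Hz


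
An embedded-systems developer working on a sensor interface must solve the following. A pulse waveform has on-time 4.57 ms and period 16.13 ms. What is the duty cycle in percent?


Duty cycle as a percentage:
DC = (t_on / T) * 100
   = (4.57 / 16.13) * 100
   = 0.283323 * 100
   = 28.33 %

28.33 %


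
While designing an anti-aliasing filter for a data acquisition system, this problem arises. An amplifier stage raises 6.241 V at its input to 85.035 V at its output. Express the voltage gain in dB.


Voltage gain in dB:
G = 20 * log10(Vout / Vin)
  = 20 * log10(85.035 / 6.241)
  = 20 * log10(13.62522)
  = 20 * 1.134344
  = 22.69 dB

22.69 dB


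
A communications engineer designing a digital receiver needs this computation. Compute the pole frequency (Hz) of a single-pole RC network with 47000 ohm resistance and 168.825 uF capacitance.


Cutoff frequency of a first-order RC filter:
fc = 1 / (2 * pi * R * C)
C = 168.825 uF = 0.000168825 F
fc = 1 / (2 * pi * 47000 * 0.000168825)
   = 1 / 49.855661695776
   = 0.020058 Hz

0.020058 Hz


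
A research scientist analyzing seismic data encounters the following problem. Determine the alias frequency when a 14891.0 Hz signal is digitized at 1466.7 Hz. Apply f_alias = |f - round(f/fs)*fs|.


Compute the nearest integer multiple of fs to the signal:
n = round(14891.0 / 1466.7) = 10
f_alias = |14891.0 - 10 * 1466.7|
        = |14891.0 - 14667.0|
        = 224.0 Hz

224.0


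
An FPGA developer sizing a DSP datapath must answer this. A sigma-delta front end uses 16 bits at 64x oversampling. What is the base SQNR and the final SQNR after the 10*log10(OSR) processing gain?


Step 1 — baseline SQNR at Nyquist:
SQNR_base = 6.02*N + 1.76
          = 6.02*16 + 1.76
          = 98.08 dB

Step 2 — oversampling processing gain:
G = 10*log10(OSR) = 10*log10(64) = 18.06 dB

Step 3 — total:
SQNR_total = 98.08 + 18.06 = 116.14 dB

Base SQNR = 98.08 dB; oversampled SQNR = 116.14 dB


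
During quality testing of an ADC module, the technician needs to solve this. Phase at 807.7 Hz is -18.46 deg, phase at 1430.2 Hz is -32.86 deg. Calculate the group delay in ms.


Group delay from phase difference:
tau = -d(phi)/d(omega)
d(phi) = -14.4 deg = -0.251327 rad
d(omega) = 2*pi*(1430.2 - 807.7) = 3911.2829 rad/s
tau = -(-0.251327) / 3911.2829
    = 0.0643 ms

0.0643 ms


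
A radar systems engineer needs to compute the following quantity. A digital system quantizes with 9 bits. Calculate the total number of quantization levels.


Number of quantization levels = 2^N
= 2^9
= 512

512


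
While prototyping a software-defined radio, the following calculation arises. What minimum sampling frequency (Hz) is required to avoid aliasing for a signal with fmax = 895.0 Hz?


The Nyquist rate is twice the maximum frequency component.
fs_min = 2 * fmax
      = 2 * 895.0
      = 1790.0 Hz

1790.0


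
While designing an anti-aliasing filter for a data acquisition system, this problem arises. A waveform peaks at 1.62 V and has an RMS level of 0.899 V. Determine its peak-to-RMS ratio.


Crest factor is the ratio of peak to RMS:
CF = V_peak / V_rms
   = 1.62 / 0.899
   = 1.802

1.802


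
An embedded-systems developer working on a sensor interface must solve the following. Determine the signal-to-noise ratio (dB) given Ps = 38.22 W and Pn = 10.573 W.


SNR in decibels:
SNR = 10 * log10(Ps / Pn)
    = 10 * log10(38.22 / 10.573)
    = 10 * log10(3.6149)
    = 10 * 0.5581
    = 5.58 dB

5.58 dB


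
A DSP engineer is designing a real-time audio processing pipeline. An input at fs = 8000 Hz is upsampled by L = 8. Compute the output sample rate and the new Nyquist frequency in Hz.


Step 1 — output sample rate after interpolation by L:
fs_out = L * fs_in = 8 * 8000 = 64000 Hz

Step 2 — Nyquist frequency of the output stream:
f_Nyq = fs_out / 2 = 64000 / 2 = 32000.0 Hz

fs_out = 64000 Hz; f_Nyquist = 32000.0 Hz


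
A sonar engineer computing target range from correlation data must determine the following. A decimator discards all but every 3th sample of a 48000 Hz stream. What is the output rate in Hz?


Decimation reduces the sample rate:
fs_out = fs_in / M
       = 48000 / 3
       = 16000.0 Hz

16000.0 Hz


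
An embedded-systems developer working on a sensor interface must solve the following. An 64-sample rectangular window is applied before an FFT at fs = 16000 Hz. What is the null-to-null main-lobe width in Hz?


Main lobe width for a rectangular window:
Width = 2 * fs / N
      = 2 * 16000 / 64
      = 32000 / 64
      = 500.0 Hz

500.0 Hz


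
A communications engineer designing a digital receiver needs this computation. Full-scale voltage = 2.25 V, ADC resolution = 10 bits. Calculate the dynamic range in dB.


Dynamic range from full-scale to LSB:
V_min = V_max / 2^bits = 2.25 / 2^10
DR = 20 * log10(V_max / V_min)
   = 20 * log10(2^10)
   = 20 * 10 * log10(2)
   = 60.21 dB

60.21 dB


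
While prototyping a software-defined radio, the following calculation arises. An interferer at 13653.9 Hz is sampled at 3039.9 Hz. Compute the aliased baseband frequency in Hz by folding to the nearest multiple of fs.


Compute the nearest integer multiple of fs to the signal:
n = round(13653.9 / 3039.9) = 4
f_alias = |13653.9 - 4 * 3039.9|
        = |13653.9 - 12159.6|
        = 1494.3 Hz

1494.3


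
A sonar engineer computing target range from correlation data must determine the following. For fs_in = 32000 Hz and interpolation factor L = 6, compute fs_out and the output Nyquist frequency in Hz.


Step 1 — output sample rate after interpolation by L:
fs_out = L * fs_in = 6 * 32000 = 192000 Hz

Step 2 — Nyquist frequency of the output stream:
f_Nyq = fs_out / 2 = 192000 / 2 = 96000.0 Hz

fs_out = 192000 Hz; f_Nyquist = 96000.0 Hz


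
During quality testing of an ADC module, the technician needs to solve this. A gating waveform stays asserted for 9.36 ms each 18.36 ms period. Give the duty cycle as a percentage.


Duty cycle as a percentage:
DC = (t_on / T) * 100
   = (9.36 / 18.36) * 100
   = 0.509804 * 100
   = 50.98 %

50.98 %


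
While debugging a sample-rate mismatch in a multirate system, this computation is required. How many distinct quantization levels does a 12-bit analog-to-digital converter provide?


Number of quantization levels = 2^N
= 2^12
= 4096

4096


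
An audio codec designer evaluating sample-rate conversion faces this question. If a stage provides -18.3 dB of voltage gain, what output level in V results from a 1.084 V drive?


Output voltage from dB gain:
V_out = V_in * 10^(gain_dB / 20)
      = 1.084 * 10^(-18.3 / 20)
      = 1.084 * 0.121619
      = 0.1318 V

0.1318 V


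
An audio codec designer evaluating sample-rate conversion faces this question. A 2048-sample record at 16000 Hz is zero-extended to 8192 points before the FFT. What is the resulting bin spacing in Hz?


Frequency resolution after zero-padding:
N_padded = 2048 * 4 = 8192
df = fs / N_padded
   = 16000 / 8192
   = 1.9531 Hz

1.9531 Hz


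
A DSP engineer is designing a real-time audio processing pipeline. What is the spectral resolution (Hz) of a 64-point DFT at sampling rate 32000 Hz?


DFT frequency resolution:
df = fs / N
   = 32000 / 64
   = 500.0 Hz

500.0 Hz


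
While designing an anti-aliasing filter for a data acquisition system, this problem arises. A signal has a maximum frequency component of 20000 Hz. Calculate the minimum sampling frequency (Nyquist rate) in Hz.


The Nyquist rate is twice the maximum frequency component.
fs_min = 2 * fmax
      = 2 * 20000
      = 40000 Hz

40000


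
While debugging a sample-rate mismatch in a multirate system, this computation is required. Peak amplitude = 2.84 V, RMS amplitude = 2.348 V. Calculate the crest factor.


Crest factor is the ratio of peak to RMS:
CF = V_peak / V_rms
   = 2.84 / 2.348
   = 1.2095

1.2095


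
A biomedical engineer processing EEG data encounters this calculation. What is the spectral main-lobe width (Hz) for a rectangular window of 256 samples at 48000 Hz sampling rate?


Main lobe width for a rectangular window:
Width = 2 * fs / N
      = 2 * 48000 / 256
      = 96000 / 256
      = 375.0 Hz

375.0 Hz


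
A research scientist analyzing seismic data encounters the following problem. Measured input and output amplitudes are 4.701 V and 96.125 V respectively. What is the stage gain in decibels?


Voltage gain in dB:
G = 20 * log10(Vout / Vin)
  = 20 * log10(96.125 / 4.701)
  = 20 * log10(20.447777)
  = 20 * 1.310646
  = 26.21 dB

26.21 dB


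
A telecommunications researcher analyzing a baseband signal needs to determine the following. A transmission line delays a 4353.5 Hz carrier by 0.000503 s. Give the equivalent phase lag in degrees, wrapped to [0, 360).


Phase shift from frequency and time delay:
phi = 360 * f * t_delay
    = 360 * 4353.5 * 0.000503
    = 788.33 degrees
    mod 360 = 68.33 degrees

68.33 degrees


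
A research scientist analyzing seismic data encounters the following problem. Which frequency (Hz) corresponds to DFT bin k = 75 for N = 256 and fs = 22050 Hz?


Frequency of DFT bin k:
f_k = k * fs / N
    = 75 * 22050 / 256
    = 1653750 / 256
    = 6459.961 Hz

6459.961 Hz


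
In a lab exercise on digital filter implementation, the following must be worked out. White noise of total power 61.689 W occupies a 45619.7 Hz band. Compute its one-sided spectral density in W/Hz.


Power spectral density:
PSD = P / BW
    = 61.689 / 45619.7
    = 0.00135224 W/Hz

0.00135224 W/Hz


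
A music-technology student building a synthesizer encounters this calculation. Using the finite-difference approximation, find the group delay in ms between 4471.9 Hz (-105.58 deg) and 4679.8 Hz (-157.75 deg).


Group delay from phase difference:
tau = -d(phi)/d(omega)
d(phi) = -52.17 deg = -0.910538 rad
d(omega) = 2*pi*(4679.8 - 4471.9) = 1306.2742 rad/s
tau = -(-0.910538) / 1306.2742
    = 0.697 ms

0.697 ms


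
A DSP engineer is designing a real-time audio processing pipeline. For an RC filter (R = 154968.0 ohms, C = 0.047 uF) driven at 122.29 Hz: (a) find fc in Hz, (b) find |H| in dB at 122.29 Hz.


Step 1 — cutoff frequency:
fc = 1 / (2*pi*R*C)
C = 0.047 uF = 4.7e-08 F
fc = 1 / (2*pi*154968.0*4.7e-08)
   = 21.8514 Hz

Step 2 — magnitude at f = 122.29 Hz:
|H(f)| = 1 / sqrt(1 + (f/fc)^2)
f/fc = 122.29 / 21.8514 = 5.596438
|H| = 1 / sqrt(1 + 31.320118) = 0.1758991
|H|_dB = 20*log10(0.1758991) = -15.09 dB

fc = 21.8514 Hz; |H(122.29 Hz)| = -15.09 dB


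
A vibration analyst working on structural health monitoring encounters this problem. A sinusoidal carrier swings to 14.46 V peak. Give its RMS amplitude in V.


RMS voltage for a sinusoidal waveform:
V_rms = V_peak / sqrt(2)
      = 14.46 / 1.414214
      = 10.225 V

10.225 V


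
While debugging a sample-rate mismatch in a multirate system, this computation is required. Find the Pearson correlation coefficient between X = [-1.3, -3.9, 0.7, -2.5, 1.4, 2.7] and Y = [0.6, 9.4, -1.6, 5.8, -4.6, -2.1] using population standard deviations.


Pearson correlation coefficient (population):
r = cov(X,Y) / (std(X) * std(Y))
Mean X = -0.4833, Mean Y = 1.25
Cov(X,Y) = -10.2575
Std(X) = 2.290863, Std(Y) = 4.849656
r = -0.9233

-0.9233


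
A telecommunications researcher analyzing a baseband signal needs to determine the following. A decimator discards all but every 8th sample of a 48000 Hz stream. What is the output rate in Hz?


Decimation reduces the sample rate:
fs_out = fs_in / M
       = 48000 / 8
       = 6000.0 Hz

6000.0 Hz


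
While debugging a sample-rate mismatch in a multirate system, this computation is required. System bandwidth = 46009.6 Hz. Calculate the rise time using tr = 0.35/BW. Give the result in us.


Rise time from bandwidth relationship:
tr = 0.35 / BW
   = 0.35 / 46009.6
   = 7.607108082e-06 s
   = 7.6071 us

7.6071 us


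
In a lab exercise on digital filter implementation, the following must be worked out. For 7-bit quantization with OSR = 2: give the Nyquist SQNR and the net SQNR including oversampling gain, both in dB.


Step 1 — baseline SQNR at Nyquist:
SQNR_base = 6.02*N + 1.76
          = 6.02*7 + 1.76
          = 43.9 dB

Step 2 — oversampling processing gain:
G = 10*log10(OSR) = 10*log10(2) = 3.01 dB

Step 3 — total:
SQNR_total = 43.9 + 3.01 = 46.91 dB

Base SQNR = 43.9 dB; oversampled SQNR = 46.91 dB


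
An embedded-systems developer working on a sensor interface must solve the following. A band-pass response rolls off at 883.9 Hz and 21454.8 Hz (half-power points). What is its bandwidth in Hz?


Bandwidth is the difference of -3dB frequencies:
BW = f_high - f_low
   = 21454.8 - 883.9
   = 20570.9 Hz

20570.9 Hz


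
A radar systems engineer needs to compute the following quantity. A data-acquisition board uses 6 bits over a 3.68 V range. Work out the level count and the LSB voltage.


Step 1 — number of quantization levels:
L = 2^N = 2^6 = 64

Step 2 — LSB step size:
delta = Vfs / L
      = 3.68 / 64
      = 0.0575 V

Levels = 64; step size = 0.0575 V


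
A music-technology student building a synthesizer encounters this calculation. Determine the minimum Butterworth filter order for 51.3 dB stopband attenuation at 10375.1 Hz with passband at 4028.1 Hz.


Butterworth filter order formula:
n = log10(10^(A/10) - 1) / (2 * log10(f_stop/f_pass))
10^(51.3/10) - 1 = 134895.2883
f_stop/f_pass = 10375.1 / 4028.1 = 2.5757
n = 6.2425 -> ceil = 7

7


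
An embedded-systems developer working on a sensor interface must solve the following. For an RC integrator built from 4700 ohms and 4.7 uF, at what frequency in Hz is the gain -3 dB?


Cutoff frequency of a first-order RC filter:
fc = 1 / (2 * pi * R * C)
C = 4.7 uF = 4.7e-06 F
fc = 1 / (2 * pi * 4700 * 4.7e-06)
   = 1 / 0.1387955634356
   = 7.204841 Hz

7.204841 Hz


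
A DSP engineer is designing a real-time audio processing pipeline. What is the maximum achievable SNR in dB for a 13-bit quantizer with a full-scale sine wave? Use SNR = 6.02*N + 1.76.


Theoretical SNR for a full-scale sinusoid:
SNR = 6.02 * N + 1.76
    = 6.02 * 13 + 1.76
    = 78.26 + 1.76
    = 80.02 dB

80.02 dB


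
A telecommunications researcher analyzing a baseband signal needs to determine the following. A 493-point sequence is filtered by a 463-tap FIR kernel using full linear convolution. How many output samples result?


Linear convolution output length:
L = N + M - 1
  = 493 + 463 - 1
  = 955 samples

955


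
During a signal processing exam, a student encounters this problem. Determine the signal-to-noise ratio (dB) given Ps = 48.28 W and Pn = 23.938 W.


SNR in decibels:
SNR = 10 * log10(Ps / Pn)
    = 10 * log10(48.28 / 23.938)
    = 10 * log10(2.0169)
    = 10 * 0.3047
    = 3.05 dB

3.05 dB


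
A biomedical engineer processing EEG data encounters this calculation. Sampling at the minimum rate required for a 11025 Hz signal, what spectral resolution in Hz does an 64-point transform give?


Step 1 — Nyquist sampling rate:
fs = 2 * fmax = 2 * 11025 = 22050 Hz

Step 2 — DFT bin spacing:
df = fs / N = 22050 / 64 = 344.5312 Hz

344.5312 Hz


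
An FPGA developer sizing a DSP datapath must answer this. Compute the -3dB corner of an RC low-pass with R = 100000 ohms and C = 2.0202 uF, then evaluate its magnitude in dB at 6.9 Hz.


Step 1 — cutoff frequency:
fc = 1 / (2*pi*R*C)
C = 2.0202 uF = 2.0202e-06 F
fc = 1 / (2*pi*100000*2.0202e-06)
   = 0.787818 Hz

Step 2 — magnitude at f = 6.9 Hz:
|H(f)| = 1 / sqrt(1 + (f/fc)^2)
f/fc = 6.9 / 0.787818 = 8.758368
|H| = 1 / sqrt(1 + 76.70901) = 0.1134395
|H|_dB = 20*log10(0.1134395) = -18.9 dB

fc = 0.787818 Hz; |H(6.9 Hz)| = -18.9 dB


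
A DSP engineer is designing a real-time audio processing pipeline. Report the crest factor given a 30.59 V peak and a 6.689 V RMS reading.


Crest factor is the ratio of peak to RMS:
CF = V_peak / V_rms
   = 30.59 / 6.689
   = 4.5732

4.5732


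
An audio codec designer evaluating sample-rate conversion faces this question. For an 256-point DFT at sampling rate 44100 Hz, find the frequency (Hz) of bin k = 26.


Frequency of DFT bin k:
f_k = k * fs / N
    = 26 * 44100 / 256
    = 1146600 / 256
    = 4478.906 Hz

4478.906 Hz


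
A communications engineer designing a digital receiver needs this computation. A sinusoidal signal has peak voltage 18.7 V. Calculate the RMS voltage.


RMS voltage for a sinusoidal waveform:
V_rms = V_peak / sqrt(2)
      = 18.7 / 1.414214
      = 13.223 V

13.223 V


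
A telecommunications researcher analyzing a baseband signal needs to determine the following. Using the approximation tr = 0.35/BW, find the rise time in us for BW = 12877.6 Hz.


Rise time from bandwidth relationship:
tr = 0.35 / BW
   = 0.35 / 12877.6
   = 2.717897745e-05 s
   = 27.179 us

27.179 us


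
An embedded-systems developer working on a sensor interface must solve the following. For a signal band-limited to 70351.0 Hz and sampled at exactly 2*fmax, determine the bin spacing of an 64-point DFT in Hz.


Step 1 — Nyquist sampling rate:
fs = 2 * fmax = 2 * 70351.0 = 140702.0 Hz

Step 2 — DFT bin spacing:
df = fs / N = 140702.0 / 64 = 2198.4688 Hz

2198.4688 Hz


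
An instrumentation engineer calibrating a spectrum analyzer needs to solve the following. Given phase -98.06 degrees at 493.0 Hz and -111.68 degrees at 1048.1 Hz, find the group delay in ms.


Group delay from phase difference:
tau = -d(phi)/d(omega)
d(phi) = -13.62 deg = -0.237714 rad
d(omega) = 2*pi*(1048.1 - 493.0) = 3487.7962 rad/s
tau = -(-0.237714) / 3487.7962
    = 0.0682 ms

0.0682 ms


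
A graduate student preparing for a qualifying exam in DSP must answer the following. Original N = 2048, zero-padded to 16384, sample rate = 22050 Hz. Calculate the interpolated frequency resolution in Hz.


Frequency resolution after zero-padding:
N_padded = 2048 * 8 = 16384
df = fs / N_padded
   = 22050 / 16384
   = 1.3458 Hz

1.3458 Hz


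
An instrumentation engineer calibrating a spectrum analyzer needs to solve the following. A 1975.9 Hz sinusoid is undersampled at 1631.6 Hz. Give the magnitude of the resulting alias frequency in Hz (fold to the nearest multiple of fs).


Compute the nearest integer multiple of fs to the signal:
n = round(1975.9 / 1631.6) = 1
f_alias = |1975.9 - 1 * 1631.6|
        = |1975.9 - 1631.6|
        = 344.3 Hz

344.3


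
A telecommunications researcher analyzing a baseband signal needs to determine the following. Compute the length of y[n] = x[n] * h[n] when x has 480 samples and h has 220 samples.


Linear convolution output length:
L = N + M - 1
  = 480 + 220 - 1
  = 699 samples

699


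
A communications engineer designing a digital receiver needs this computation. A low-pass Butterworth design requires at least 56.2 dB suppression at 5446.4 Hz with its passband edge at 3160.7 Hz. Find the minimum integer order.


Butterworth filter order formula:
n = log10(10^(A/10) - 1) / (2 * log10(f_stop/f_pass))
10^(56.2/10) - 1 = 416868.3835
f_stop/f_pass = 5446.4 / 3160.7 = 1.7232
n = 11.8903 -> ceil = 12

12


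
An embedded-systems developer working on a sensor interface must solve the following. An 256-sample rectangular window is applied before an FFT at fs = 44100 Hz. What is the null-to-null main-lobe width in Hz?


Main lobe width for a rectangular window:
Width = 2 * fs / N
      = 2 * 44100 / 256
      = 88200 / 256
      = 344.531 Hz

344.531 Hz


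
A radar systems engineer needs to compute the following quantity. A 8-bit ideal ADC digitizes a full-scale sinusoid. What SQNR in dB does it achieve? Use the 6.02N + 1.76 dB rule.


Theoretical SNR for a full-scale sinusoid:
SNR = 6.02 * N + 1.76
    = 6.02 * 8 + 1.76
    = 48.16 + 1.76
    = 49.92 dB

49.92 dB


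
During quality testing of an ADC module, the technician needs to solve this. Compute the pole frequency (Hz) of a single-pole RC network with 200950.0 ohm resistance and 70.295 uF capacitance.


Cutoff frequency of a first-order RC filter:
fc = 1 / (2 * pi * R * C)
C = 70.295 uF = 7.0295e-05 F
fc = 1 / (2 * pi * 200950.0 * 7.0295e-05)
   = 1 / 88.754894919248
   = 0.011267 Hz

0.011267 Hz


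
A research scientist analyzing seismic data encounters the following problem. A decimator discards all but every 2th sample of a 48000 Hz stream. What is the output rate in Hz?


Decimation reduces the sample rate:
fs_out = fs_in / M
       = 48000 / 2
       = 24000.0 Hz

24000.0 Hz
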